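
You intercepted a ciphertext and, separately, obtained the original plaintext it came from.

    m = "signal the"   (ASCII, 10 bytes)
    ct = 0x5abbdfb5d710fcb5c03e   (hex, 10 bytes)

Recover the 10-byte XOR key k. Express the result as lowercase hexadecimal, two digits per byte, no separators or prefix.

Since ct = m ⊕ k, XORing both sides with m gives k = m ⊕ ct.
byte 0: 73 ^ 5a = 29
byte 1: 69 ^ bb = d2
byte 2: 67 ^ df = b8
byte 3: 6e ^ b5 = db
byte 4: 61 ^ d7 = b6
byte 5: 6c ^ 10 = 7c
byte 6: 20 ^ fc = dc
byte 7: 74 ^ b5 = c1
byte 8: 68 ^ c0 = a8
byte 9: 65 ^ 3e = 5b

29d2b8dbb67cdcc1a85b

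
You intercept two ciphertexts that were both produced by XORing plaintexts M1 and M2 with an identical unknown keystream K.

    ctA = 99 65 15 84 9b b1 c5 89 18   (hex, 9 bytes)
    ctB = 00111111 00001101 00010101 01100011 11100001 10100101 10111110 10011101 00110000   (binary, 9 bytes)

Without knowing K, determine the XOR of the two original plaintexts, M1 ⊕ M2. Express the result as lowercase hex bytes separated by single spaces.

a6 68 00 e7 7a 14 7b 14 28

ctA ⊕ ctB = (M1 ⊕ K) ⊕ (M2 ⊕ K) = M1 ⊕ M2 — the shared key cancels under XOR.
byte 0: 99 ⊕ 3f = a6
byte 1: 65 ⊕ 0d = 68
byte 2: 15 ⊕ 15 = 00
byte 3: 84 ⊕ 63 = e7
byte 4: 9b ⊕ e1 = 7a
byte 5: b1 ⊕ a5 = 14
byte 6: c5 ⊕ be = 7b
byte 7: 89 ⊕ 9d = 14
byte 8: 18 ⊕ 30 = 28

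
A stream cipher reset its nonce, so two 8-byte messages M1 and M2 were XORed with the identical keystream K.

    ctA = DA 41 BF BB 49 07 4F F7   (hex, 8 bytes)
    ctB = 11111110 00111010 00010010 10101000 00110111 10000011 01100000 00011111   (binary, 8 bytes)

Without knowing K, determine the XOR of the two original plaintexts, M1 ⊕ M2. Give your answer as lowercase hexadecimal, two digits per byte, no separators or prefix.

ctA ⊕ ctB = (M1 ⊕ K) ⊕ (M2 ⊕ K) = M1 ⊕ M2 — the shared key cancels under XOR.
11011010 ⊕ 11111110 = 00100100
01000001 ⊕ 00111010 = 01111011
10111111 ⊕ 00010010 = 10101101
10111011 ⊕ 10101000 = 00010011
01001001 ⊕ 00110111 = 01111110
00000111 ⊕ 10000011 = 10000100
01001111 ⊕ 01100000 = 00101111
11110111 ⊕ 00011111 = 11101000

247bad137e842fe8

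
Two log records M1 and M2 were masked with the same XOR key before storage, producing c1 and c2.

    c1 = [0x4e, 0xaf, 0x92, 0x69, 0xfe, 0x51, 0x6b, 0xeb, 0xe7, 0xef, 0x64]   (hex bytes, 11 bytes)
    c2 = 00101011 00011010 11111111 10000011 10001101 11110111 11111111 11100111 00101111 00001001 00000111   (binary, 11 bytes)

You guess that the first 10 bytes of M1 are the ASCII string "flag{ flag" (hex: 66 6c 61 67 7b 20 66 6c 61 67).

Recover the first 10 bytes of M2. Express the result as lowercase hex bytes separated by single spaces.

03 d9 0c 8d 08 86 f2 60 a9 81

First, c1 ⊕ c2 = (M1 ⊕ K) ⊕ (M2 ⊕ K) = M1 ⊕ M2, so the key drops out. Then M2 = (M1 ⊕ M2) ⊕ M1 over the first 10 bytes.
byte 0: (4e ⊕ 2b) ⊕ 66 = 65 ⊕ 66 = 03
byte 1: (af ⊕ 1a) ⊕ 6c = b5 ⊕ 6c = d9
byte 2: (92 ⊕ ff) ⊕ 61 = 6d ⊕ 61 = 0c
byte 3: (69 ⊕ 83) ⊕ 67 = ea ⊕ 67 = 8d
byte 4: (fe ⊕ 8d) ⊕ 7b = 73 ⊕ 7b = 08
byte 5: (51 ⊕ f7) ⊕ 20 = a6 ⊕ 20 = 86
byte 6: (6b ⊕ ff) ⊕ 66 = 94 ⊕ 66 = f2
byte 7: (eb ⊕ e7) ⊕ 6c = 0c ⊕ 6c = 60
byte 8: (e7 ⊕ 2f) ⊕ 61 = c8 ⊕ 61 = a9
byte 9: (ef ⊕ 09) ⊕ 67 = e6 ⊕ 67 = 81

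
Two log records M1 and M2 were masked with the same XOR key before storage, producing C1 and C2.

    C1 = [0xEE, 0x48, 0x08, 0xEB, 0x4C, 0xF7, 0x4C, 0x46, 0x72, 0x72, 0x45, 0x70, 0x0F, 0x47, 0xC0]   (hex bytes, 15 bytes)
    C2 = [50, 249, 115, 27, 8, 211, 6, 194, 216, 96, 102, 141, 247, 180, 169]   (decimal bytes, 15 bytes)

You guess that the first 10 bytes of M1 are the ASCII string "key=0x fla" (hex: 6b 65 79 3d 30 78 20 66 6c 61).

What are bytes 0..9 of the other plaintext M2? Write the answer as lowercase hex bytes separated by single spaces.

b7 d4 02 cd 74 5c 6a e2 c6 73

First, C1 ⊕ C2 = (M1 ⊕ K) ⊕ (M2 ⊕ K) = M1 ⊕ M2, so the key drops out. Then M2 = (M1 ⊕ M2) ⊕ M1 over the first 10 bytes.
byte 0: (ee xor 32) xor 6b = dc xor 6b = b7
byte 1: (48 xor f9) xor 65 = b1 xor 65 = d4
byte 2: (08 xor 73) xor 79 = 7b xor 79 = 02
byte 3: (eb xor 1b) xor 3d = f0 xor 3d = cd
byte 4: (4c xor 08) xor 30 = 44 xor 30 = 74
byte 5: (f7 xor d3) xor 78 = 24 xor 78 = 5c
byte 6: (4c xor 06) xor 20 = 4a xor 20 = 6a
byte 7: (46 xor c2) xor 66 = 84 xor 66 = e2
byte 8: (72 xor d8) xor 6c = aa xor 6c = c6
byte 9: (72 xor 60) xor 61 = 12 xor 61 = 73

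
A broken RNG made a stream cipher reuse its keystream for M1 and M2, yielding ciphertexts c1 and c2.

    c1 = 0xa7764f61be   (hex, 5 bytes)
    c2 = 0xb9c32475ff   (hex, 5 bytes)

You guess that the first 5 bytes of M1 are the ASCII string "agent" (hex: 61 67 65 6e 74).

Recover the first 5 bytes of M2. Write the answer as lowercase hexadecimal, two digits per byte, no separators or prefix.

First, c1 ⊕ c2 = (M1 ⊕ K) ⊕ (M2 ⊕ K) = M1 ⊕ M2, so the key drops out. Then M2 = (M1 ⊕ M2) ⊕ M1 over the first 5 bytes.
byte 0: (a7 ^ b9) ^ 61 = 1e ^ 61 = 7f
byte 1: (76 ^ c3) ^ 67 = b5 ^ 67 = d2
byte 2: (4f ^ 24) ^ 65 = 6b ^ 65 = 0e
byte 3: (61 ^ 75) ^ 6e = 14 ^ 6e = 7a
byte 4: (be ^ ff) ^ 74 = 41 ^ 74 = 35

7fd20e7a35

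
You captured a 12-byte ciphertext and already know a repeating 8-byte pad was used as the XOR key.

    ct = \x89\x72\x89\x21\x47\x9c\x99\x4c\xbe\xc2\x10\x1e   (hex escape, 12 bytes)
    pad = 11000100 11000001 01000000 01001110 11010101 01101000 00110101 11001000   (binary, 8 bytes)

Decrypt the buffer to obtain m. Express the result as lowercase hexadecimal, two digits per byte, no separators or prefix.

4db3c96f92f4ac847a035050

The 8-byte key repeats, so the effective keystream is c4 c1 40 4e d5 68 35 c8 c4 c1 40 4e.
byte 0: 10001001 XOR 11000100 = 01001101
byte 1: 01110010 XOR 11000001 = 10110011
byte 2: 10001001 XOR 01000000 = 11001001
byte 3: 00100001 XOR 01001110 = 01101111
byte 4: 01000111 XOR 11010101 = 10010010
byte 5: 10011100 XOR 01101000 = 11110100
byte 6: 10011001 XOR 00110101 = 10101100
byte 7: 01001100 XOR 11001000 = 10000100
byte 8: 10111110 XOR 11000100 = 01111010
byte 9: 11000010 XOR 11000001 = 00000011
byte 10: 00010000 XOR 01000000 = 01010000
byte 11: 00011110 XOR 01001110 = 01010000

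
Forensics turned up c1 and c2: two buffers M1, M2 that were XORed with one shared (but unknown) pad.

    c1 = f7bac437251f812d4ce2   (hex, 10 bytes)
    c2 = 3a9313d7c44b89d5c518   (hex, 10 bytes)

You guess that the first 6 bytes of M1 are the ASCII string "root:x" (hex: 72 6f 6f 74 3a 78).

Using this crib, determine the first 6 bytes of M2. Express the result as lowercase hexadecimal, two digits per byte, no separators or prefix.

bf46b894db2c

First, c1 ⊕ c2 = (M1 ⊕ K) ⊕ (M2 ⊕ K) = M1 ⊕ M2, so the key drops out. Then M2 = (M1 ⊕ M2) ⊕ M1 over the first 6 bytes.
byte 0: (f7 xor 3a) xor 72 = cd xor 72 = bf
byte 1: (ba xor 93) xor 6f = 29 xor 6f = 46
byte 2: (c4 xor 13) xor 6f = d7 xor 6f = b8
byte 3: (37 xor d7) xor 74 = e0 xor 74 = 94
byte 4: (25 xor c4) xor 3a = e1 xor 3a = db
byte 5: (1f xor 4b) xor 78 = 54 xor 78 = 2c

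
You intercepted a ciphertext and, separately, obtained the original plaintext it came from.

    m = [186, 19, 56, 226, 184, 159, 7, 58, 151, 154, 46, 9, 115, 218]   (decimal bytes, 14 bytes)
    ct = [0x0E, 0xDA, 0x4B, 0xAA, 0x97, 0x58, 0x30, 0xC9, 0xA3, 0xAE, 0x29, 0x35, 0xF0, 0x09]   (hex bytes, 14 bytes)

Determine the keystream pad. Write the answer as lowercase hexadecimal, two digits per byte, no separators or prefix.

Since ct = m ⊕ pad, XORing both sides with m gives pad = m ⊕ ct.
10111010 ^ 00001110 = 10110100
00010011 ^ 11011010 = 11001001
00111000 ^ 01001011 = 01110011
11100010 ^ 10101010 = 01001000
10111000 ^ 10010111 = 00101111
10011111 ^ 01011000 = 11000111
00000111 ^ 00110000 = 00110111
00111010 ^ 11001001 = 11110011
10010111 ^ 10100011 = 00110100
10011010 ^ 10101110 = 00110100
00101110 ^ 00101001 = 00000111
00001001 ^ 00110101 = 00111100
01110011 ^ 11110000 = 10000011
11011010 ^ 00001001 = 11010011

b4c973482fc737f33434073c83d3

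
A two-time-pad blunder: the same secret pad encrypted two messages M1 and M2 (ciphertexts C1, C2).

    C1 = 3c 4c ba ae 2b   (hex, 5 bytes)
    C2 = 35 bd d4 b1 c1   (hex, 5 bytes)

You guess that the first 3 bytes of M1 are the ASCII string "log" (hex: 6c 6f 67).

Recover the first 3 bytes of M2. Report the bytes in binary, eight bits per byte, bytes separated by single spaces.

First, C1 ⊕ C2 = (M1 ⊕ K) ⊕ (M2 ⊕ K) = M1 ⊕ M2, so the key drops out. Then M2 = (M1 ⊕ M2) ⊕ M1 over the first 3 bytes.
byte 0: (3c xor 35) xor 6c = 09 xor 6c = 65
byte 1: (4c xor bd) xor 6f = f1 xor 6f = 9e
byte 2: (ba xor d4) xor 67 = 6e xor 67 = 09

01100101 10011110 00001001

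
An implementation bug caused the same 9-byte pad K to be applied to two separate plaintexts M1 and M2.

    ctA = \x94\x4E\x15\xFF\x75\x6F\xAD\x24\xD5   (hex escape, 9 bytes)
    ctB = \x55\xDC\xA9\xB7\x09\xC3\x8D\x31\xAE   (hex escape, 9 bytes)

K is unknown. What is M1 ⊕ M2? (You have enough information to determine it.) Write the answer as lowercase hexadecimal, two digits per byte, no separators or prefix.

ctA ⊕ ctB = (M1 ⊕ K) ⊕ (M2 ⊕ K) = M1 ⊕ M2 — the shared key cancels under XOR.
byte 0: 94 XOR 55 = c1
byte 1: 4e XOR dc = 92
byte 2: 15 XOR a9 = bc
byte 3: ff XOR b7 = 48
byte 4: 75 XOR 09 = 7c
byte 5: 6f XOR c3 = ac
byte 6: ad XOR 8d = 20
byte 7: 24 XOR 31 = 15
byte 8: d5 XOR ae = 7b

c192bc487cac20157b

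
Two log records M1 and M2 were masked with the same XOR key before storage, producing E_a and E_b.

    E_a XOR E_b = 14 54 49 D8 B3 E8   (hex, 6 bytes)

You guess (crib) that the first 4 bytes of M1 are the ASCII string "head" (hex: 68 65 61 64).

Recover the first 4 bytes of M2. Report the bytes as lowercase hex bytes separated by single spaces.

Since E_a ⊕ E_b = M1 ⊕ M2, XORing with the guessed M1 bytes yields the corresponding M2 bytes: M2 = (E_a ⊕ E_b) ⊕ M1.
 20 ^ 104 = 124
 84 ^ 101 =  49
 73 ^  97 =  40
216 ^ 100 = 188

7c 31 28 bc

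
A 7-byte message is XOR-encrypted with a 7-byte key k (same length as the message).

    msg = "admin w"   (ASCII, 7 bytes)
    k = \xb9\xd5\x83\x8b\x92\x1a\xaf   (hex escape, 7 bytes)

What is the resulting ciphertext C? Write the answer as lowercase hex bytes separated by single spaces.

d8 b1 ee e2 fc 3a d8

61 xor b9 = d8
64 xor d5 = b1
6d xor 83 = ee
69 xor 8b = e2
6e xor 92 = fc
20 xor 1a = 3a
77 xor af = d8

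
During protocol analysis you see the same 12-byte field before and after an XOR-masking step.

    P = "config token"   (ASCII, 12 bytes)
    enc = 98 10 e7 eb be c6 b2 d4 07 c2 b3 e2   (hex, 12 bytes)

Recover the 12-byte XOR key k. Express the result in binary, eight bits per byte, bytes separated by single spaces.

Since enc = P ⊕ k, XORing both sides with P gives k = P ⊕ enc.
byte 0: 63 XOR 98 = fb
byte 1: 6f XOR 10 = 7f
byte 2: 6e XOR e7 = 89
byte 3: 66 XOR eb = 8d
byte 4: 69 XOR be = d7
byte 5: 67 XOR c6 = a1
byte 6: 20 XOR b2 = 92
byte 7: 74 XOR d4 = a0
byte 8: 6f XOR 07 = 68
byte 9: 6b XOR c2 = a9
byte 10: 65 XOR b3 = d6
byte 11: 6e XOR e2 = 8c

11111011 01111111 10001001 10001101 11010111 10100001 10010010 10100000 01101000 10101001 11010110 10001100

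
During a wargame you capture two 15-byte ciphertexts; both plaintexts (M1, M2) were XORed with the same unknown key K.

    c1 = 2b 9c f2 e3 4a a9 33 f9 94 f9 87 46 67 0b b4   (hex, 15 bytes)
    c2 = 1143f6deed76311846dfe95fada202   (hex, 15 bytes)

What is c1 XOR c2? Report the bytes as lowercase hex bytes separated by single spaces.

c1 ⊕ c2 = (M1 ⊕ K) ⊕ (M2 ⊕ K) = M1 ⊕ M2 — the shared key cancels under XOR.
byte 0:  43 XOR  17 =  58
byte 1: 156 XOR  67 = 223
byte 2: 242 XOR 246 =   4
byte 3: 227 XOR 222 =  61
byte 4:  74 XOR 237 = 167
byte 5: 169 XOR 118 = 223
byte 6:  51 XOR  49 =   2
byte 7: 249 XOR  24 = 225
byte 8: 148 XOR  70 = 210
byte 9: 249 XOR 223 =  38
byte 10: 135 XOR 233 = 110
byte 11:  70 XOR  95 =  25
byte 12: 103 XOR 173 = 202
byte 13:  11 XOR 162 = 169
byte 14: 180 XOR   2 = 182

3a df 04 3d a7 df 02 e1 d2 26 6e 19 ca a9 b6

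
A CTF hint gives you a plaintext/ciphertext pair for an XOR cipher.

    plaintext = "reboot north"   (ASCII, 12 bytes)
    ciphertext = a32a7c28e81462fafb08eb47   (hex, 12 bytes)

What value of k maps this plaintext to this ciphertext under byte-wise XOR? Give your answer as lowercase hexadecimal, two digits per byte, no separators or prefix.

d14f1e4787604294947a9f2f

Since ciphertext = plaintext ⊕ k, XORing both sides with plaintext gives k = plaintext ⊕ ciphertext.
72 xor a3 = d1
65 xor 2a = 4f
62 xor 7c = 1e
6f xor 28 = 47
6f xor e8 = 87
74 xor 14 = 60
20 xor 62 = 42
6e xor fa = 94
6f xor fb = 94
72 xor 08 = 7a
74 xor eb = 9f
68 xor 47 = 2f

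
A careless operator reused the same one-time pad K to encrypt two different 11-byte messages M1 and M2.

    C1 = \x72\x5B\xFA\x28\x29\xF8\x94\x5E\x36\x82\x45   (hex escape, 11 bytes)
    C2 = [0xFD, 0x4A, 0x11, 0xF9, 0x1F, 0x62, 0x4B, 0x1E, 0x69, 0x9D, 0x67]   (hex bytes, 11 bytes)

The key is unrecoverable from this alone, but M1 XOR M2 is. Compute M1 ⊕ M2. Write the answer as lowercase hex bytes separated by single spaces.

C1 ⊕ C2 = (M1 ⊕ K) ⊕ (M2 ⊕ K) = M1 ⊕ M2 — the shared key cancels under XOR.
114 ^ 253 = 143
 91 ^  74 =  17
250 ^  17 = 235
 40 ^ 249 = 209
 41 ^  31 =  54
248 ^  98 = 154
148 ^  75 = 223
 94 ^  30 =  64
 54 ^ 105 =  95
130 ^ 157 =  31
 69 ^ 103 =  34

8f 11 eb d1 36 9a df 40 5f 1f 22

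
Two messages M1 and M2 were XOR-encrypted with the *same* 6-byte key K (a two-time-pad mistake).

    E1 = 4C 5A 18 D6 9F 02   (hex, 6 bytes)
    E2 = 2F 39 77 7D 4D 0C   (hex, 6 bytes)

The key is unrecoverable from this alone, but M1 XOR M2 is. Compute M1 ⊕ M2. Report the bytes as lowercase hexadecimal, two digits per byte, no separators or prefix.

63636fabd20e

E1 ⊕ E2 = (M1 ⊕ K) ⊕ (M2 ⊕ K) = M1 ⊕ M2 — the shared key cancels under XOR.
byte 0: 4c xor 2f = 63
byte 1: 5a xor 39 = 63
byte 2: 18 xor 77 = 6f
byte 3: d6 xor 7d = ab
byte 4: 9f xor 4d = d2
byte 5: 02 xor 0c = 0e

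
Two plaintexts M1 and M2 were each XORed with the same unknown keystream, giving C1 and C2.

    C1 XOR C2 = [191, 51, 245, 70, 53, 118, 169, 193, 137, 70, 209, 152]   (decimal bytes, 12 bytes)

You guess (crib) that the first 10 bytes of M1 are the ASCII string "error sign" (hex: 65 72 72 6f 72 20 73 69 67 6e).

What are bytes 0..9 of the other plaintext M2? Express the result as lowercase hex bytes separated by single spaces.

Since C1 ⊕ C2 = M1 ⊕ M2, XORing with the guessed M1 bytes yields the corresponding M2 bytes: M2 = (C1 ⊕ C2) ⊕ M1.
bf xor 65 = da
33 xor 72 = 41
f5 xor 72 = 87
46 xor 6f = 29
35 xor 72 = 47
76 xor 20 = 56
a9 xor 73 = da
c1 xor 69 = a8
89 xor 67 = ee
46 xor 6e = 28

da 41 87 29 47 56 da a8 ee 28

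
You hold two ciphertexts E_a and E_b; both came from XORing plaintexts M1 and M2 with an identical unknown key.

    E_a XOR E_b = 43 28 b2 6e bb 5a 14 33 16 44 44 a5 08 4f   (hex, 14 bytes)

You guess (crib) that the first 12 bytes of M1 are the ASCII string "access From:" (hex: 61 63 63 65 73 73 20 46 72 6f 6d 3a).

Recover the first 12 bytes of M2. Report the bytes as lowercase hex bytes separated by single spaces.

22 4b d1 0b c8 29 34 75 64 2b 29 9f

Since E_a ⊕ E_b = M1 ⊕ M2, XORing with the guessed M1 bytes yields the corresponding M2 bytes: M2 = (E_a ⊕ E_b) ⊕ M1.
byte 0: 43 ⊕ 61 = 22
byte 1: 28 ⊕ 63 = 4b
byte 2: b2 ⊕ 63 = d1
byte 3: 6e ⊕ 65 = 0b
byte 4: bb ⊕ 73 = c8
byte 5: 5a ⊕ 73 = 29
byte 6: 14 ⊕ 20 = 34
byte 7: 33 ⊕ 46 = 75
byte 8: 16 ⊕ 72 = 64
byte 9: 44 ⊕ 6f = 2b
byte 10: 44 ⊕ 6d = 29
byte 11: a5 ⊕ 3a = 9f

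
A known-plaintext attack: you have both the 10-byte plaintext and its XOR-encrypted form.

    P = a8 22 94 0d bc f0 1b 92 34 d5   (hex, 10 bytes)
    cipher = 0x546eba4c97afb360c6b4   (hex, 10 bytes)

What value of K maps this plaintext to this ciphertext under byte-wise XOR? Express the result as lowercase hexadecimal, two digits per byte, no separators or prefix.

fc4c2e412b5fa8f2f261

Since cipher = P ⊕ K, XORing both sides with P gives K = P ⊕ cipher.
168 ^  84 = 252
 34 ^ 110 =  76
148 ^ 186 =  46
 13 ^  76 =  65
188 ^ 151 =  43
240 ^ 175 =  95
 27 ^ 179 = 168
146 ^  96 = 242
 52 ^ 198 = 242
213 ^ 180 =  97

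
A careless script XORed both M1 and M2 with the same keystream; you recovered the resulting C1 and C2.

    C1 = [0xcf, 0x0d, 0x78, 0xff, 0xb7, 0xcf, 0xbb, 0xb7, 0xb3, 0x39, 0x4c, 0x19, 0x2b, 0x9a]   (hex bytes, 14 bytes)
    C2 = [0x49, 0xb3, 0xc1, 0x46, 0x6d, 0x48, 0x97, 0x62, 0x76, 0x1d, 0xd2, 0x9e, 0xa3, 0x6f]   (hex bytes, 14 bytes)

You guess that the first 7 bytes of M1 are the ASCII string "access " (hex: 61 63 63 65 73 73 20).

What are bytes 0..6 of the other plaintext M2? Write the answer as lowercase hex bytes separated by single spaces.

First, C1 ⊕ C2 = (M1 ⊕ K) ⊕ (M2 ⊕ K) = M1 ⊕ M2, so the key drops out. Then M2 = (M1 ⊕ M2) ⊕ M1 over the first 7 bytes.
byte 0: (cf xor 49) xor 61 = 86 xor 61 = e7
byte 1: (0d xor b3) xor 63 = be xor 63 = dd
byte 2: (78 xor c1) xor 63 = b9 xor 63 = da
byte 3: (ff xor 46) xor 65 = b9 xor 65 = dc
byte 4: (b7 xor 6d) xor 73 = da xor 73 = a9
byte 5: (cf xor 48) xor 73 = 87 xor 73 = f4
byte 6: (bb xor 97) xor 20 = 2c xor 20 = 0c

e7 dd da dc a9 f4 0c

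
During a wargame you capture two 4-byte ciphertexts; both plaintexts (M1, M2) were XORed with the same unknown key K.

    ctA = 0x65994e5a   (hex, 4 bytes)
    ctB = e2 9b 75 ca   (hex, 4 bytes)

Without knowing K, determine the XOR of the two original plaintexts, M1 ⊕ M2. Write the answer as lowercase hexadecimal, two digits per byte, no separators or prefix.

ctA ⊕ ctB = (M1 ⊕ K) ⊕ (M2 ⊕ K) = M1 ⊕ M2 — the shared key cancels under XOR.
65 ⊕ e2 = 87
99 ⊕ 9b = 02
4e ⊕ 75 = 3b
5a ⊕ ca = 90

87023b90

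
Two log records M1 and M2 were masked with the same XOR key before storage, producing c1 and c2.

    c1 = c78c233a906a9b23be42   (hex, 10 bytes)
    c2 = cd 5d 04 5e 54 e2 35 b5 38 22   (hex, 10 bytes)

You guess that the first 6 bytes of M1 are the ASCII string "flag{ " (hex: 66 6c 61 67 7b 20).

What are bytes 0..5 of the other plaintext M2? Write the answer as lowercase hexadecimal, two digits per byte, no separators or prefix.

6cbd4603bfa8

First, c1 ⊕ c2 = (M1 ⊕ K) ⊕ (M2 ⊕ K) = M1 ⊕ M2, so the key drops out. Then M2 = (M1 ⊕ M2) ⊕ M1 over the first 6 bytes.
byte 0: (c7 XOR cd) XOR 66 = 0a XOR 66 = 6c
byte 1: (8c XOR 5d) XOR 6c = d1 XOR 6c = bd
byte 2: (23 XOR 04) XOR 61 = 27 XOR 61 = 46
byte 3: (3a XOR 5e) XOR 67 = 64 XOR 67 = 03
byte 4: (90 XOR 54) XOR 7b = c4 XOR 7b = bf
byte 5: (6a XOR e2) XOR 20 = 88 XOR 20 = a8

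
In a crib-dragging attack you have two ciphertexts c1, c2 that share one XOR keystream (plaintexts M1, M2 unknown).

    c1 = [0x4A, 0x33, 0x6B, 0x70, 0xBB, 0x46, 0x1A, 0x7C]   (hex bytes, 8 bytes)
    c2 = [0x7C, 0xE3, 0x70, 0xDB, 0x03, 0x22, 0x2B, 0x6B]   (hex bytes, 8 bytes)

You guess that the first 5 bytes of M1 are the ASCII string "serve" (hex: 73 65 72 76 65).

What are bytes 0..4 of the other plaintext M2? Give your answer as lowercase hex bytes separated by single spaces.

First, c1 ⊕ c2 = (M1 ⊕ K) ⊕ (M2 ⊕ K) = M1 ⊕ M2, so the key drops out. Then M2 = (M1 ⊕ M2) ⊕ M1 over the first 5 bytes.
byte 0: (4a ^ 7c) ^ 73 = 36 ^ 73 = 45
byte 1: (33 ^ e3) ^ 65 = d0 ^ 65 = b5
byte 2: (6b ^ 70) ^ 72 = 1b ^ 72 = 69
byte 3: (70 ^ db) ^ 76 = ab ^ 76 = dd
byte 4: (bb ^ 03) ^ 65 = b8 ^ 65 = dd

45 b5 69 dd dd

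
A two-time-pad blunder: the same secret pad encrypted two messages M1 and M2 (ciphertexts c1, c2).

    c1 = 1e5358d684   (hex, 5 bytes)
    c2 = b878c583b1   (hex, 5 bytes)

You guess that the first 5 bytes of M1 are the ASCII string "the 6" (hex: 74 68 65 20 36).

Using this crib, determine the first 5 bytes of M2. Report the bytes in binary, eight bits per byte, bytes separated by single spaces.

11010010 01000011 11111000 01110101 00000011

First, c1 ⊕ c2 = (M1 ⊕ K) ⊕ (M2 ⊕ K) = M1 ⊕ M2, so the key drops out. Then M2 = (M1 ⊕ M2) ⊕ M1 over the first 5 bytes.
byte 0: (1e XOR b8) XOR 74 = a6 XOR 74 = d2
byte 1: (53 XOR 78) XOR 68 = 2b XOR 68 = 43
byte 2: (58 XOR c5) XOR 65 = 9d XOR 65 = f8
byte 3: (d6 XOR 83) XOR 20 = 55 XOR 20 = 75
byte 4: (84 XOR b1) XOR 36 = 35 XOR 36 = 03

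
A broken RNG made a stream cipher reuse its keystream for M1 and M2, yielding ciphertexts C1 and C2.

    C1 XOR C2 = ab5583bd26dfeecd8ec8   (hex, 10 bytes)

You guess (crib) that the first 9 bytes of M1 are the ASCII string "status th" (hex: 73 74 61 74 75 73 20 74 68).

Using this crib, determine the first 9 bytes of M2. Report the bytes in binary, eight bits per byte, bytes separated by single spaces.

Since C1 ⊕ C2 = M1 ⊕ M2, XORing with the guessed M1 bytes yields the corresponding M2 bytes: M2 = (C1 ⊕ C2) ⊕ M1.
ab xor 73 = d8
55 xor 74 = 21
83 xor 61 = e2
bd xor 74 = c9
26 xor 75 = 53
df xor 73 = ac
ee xor 20 = ce
cd xor 74 = b9
8e xor 68 = e6

11011000 00100001 11100010 11001001 01010011 10101100 11001110 10111001 11100110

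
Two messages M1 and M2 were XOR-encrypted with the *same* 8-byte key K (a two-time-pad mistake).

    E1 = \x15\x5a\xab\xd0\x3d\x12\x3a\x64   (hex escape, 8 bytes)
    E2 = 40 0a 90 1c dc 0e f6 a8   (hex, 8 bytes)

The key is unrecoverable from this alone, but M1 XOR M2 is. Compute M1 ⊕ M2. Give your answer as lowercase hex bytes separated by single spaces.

E1 ⊕ E2 = (M1 ⊕ K) ⊕ (M2 ⊕ K) = M1 ⊕ M2 — the shared key cancels under XOR.
 21 XOR  64 =  85
 90 XOR  10 =  80
171 XOR 144 =  59
208 XOR  28 = 204
 61 XOR 220 = 225
 18 XOR  14 =  28
 58 XOR 246 = 204
100 XOR 168 = 204

55 50 3b cc e1 1c cc cc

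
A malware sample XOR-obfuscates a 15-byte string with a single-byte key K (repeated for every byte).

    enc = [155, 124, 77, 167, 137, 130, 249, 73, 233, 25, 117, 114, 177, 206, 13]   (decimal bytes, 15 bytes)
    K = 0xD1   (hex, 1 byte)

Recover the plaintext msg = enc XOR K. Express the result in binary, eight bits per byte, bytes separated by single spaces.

01001010 10101101 10011100 01110110 01011000 01010011 00101000 10011000 00111000 11001000 10100100 10100011 01100000 00011111 11011100

The 1-byte key repeats, so the effective keystream is d1 d1 d1 d1 d1 d1 d1 d1 d1 d1 d1 d1 d1 d1 d1.
byte 0: 9b ⊕ d1 = 4a
byte 1: 7c ⊕ d1 = ad
byte 2: 4d ⊕ d1 = 9c
byte 3: a7 ⊕ d1 = 76
byte 4: 89 ⊕ d1 = 58
byte 5: 82 ⊕ d1 = 53
byte 6: f9 ⊕ d1 = 28
byte 7: 49 ⊕ d1 = 98
byte 8: e9 ⊕ d1 = 38
byte 9: 19 ⊕ d1 = c8
byte 10: 75 ⊕ d1 = a4
byte 11: 72 ⊕ d1 = a3
byte 12: b1 ⊕ d1 = 60
byte 13: ce ⊕ d1 = 1f
byte 14: 0d ⊕ d1 = dc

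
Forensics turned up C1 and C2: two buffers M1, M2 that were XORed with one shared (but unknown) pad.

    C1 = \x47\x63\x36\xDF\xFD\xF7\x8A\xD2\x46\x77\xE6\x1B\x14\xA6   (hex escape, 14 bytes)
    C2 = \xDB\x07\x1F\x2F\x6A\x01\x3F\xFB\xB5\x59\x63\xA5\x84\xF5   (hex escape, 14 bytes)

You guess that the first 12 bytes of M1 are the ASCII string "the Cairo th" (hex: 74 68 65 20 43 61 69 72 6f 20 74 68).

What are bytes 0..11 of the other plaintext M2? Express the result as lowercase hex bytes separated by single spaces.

First, C1 ⊕ C2 = (M1 ⊕ K) ⊕ (M2 ⊕ K) = M1 ⊕ M2, so the key drops out. Then M2 = (M1 ⊕ M2) ⊕ M1 over the first 12 bytes.
byte 0: (47 xor db) xor 74 = 9c xor 74 = e8
byte 1: (63 xor 07) xor 68 = 64 xor 68 = 0c
byte 2: (36 xor 1f) xor 65 = 29 xor 65 = 4c
byte 3: (df xor 2f) xor 20 = f0 xor 20 = d0
byte 4: (fd xor 6a) xor 43 = 97 xor 43 = d4
byte 5: (f7 xor 01) xor 61 = f6 xor 61 = 97
byte 6: (8a xor 3f) xor 69 = b5 xor 69 = dc
byte 7: (d2 xor fb) xor 72 = 29 xor 72 = 5b
byte 8: (46 xor b5) xor 6f = f3 xor 6f = 9c
byte 9: (77 xor 59) xor 20 = 2e xor 20 = 0e
byte 10: (e6 xor 63) xor 74 = 85 xor 74 = f1
byte 11: (1b xor a5) xor 68 = be xor 68 = d6

e8 0c 4c d0 d4 97 dc 5b 9c 0e f1 d6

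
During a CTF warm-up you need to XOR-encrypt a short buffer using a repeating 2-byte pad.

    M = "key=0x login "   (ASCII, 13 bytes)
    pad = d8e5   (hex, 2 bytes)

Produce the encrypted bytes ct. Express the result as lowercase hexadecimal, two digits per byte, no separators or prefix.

b380a1d8e89df889b782b18bf8

The 2-byte key repeats, so the effective keystream is d8 e5 d8 e5 d8 e5 d8 e5 d8 e5 d8 e5 d8.
byte 0: 6b ⊕ d8 = b3
byte 1: 65 ⊕ e5 = 80
byte 2: 79 ⊕ d8 = a1
byte 3: 3d ⊕ e5 = d8
byte 4: 30 ⊕ d8 = e8
byte 5: 78 ⊕ e5 = 9d
byte 6: 20 ⊕ d8 = f8
byte 7: 6c ⊕ e5 = 89
byte 8: 6f ⊕ d8 = b7
byte 9: 67 ⊕ e5 = 82
byte 10: 69 ⊕ d8 = b1
byte 11: 6e ⊕ e5 = 8b
byte 12: 20 ⊕ d8 = f8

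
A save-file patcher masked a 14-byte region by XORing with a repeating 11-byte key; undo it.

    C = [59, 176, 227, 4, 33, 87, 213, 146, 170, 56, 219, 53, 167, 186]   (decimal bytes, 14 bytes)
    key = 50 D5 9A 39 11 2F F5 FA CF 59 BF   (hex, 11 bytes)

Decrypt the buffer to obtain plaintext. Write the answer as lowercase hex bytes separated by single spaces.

6b 65 79 3d 30 78 20 68 65 61 64 65 72 20

The 11-byte key repeats, so the effective keystream is 50 d5 9a 39 11 2f f5 fa cf 59 bf 50 d5 9a.
byte 0: 3b ⊕ 50 = 6b
byte 1: b0 ⊕ d5 = 65
byte 2: e3 ⊕ 9a = 79
byte 3: 04 ⊕ 39 = 3d
byte 4: 21 ⊕ 11 = 30
byte 5: 57 ⊕ 2f = 78
byte 6: d5 ⊕ f5 = 20
byte 7: 92 ⊕ fa = 68
byte 8: aa ⊕ cf = 65
byte 9: 38 ⊕ 59 = 61
byte 10: db ⊕ bf = 64
byte 11: 35 ⊕ 50 = 65
byte 12: a7 ⊕ d5 = 72
byte 13: ba ⊕ 9a = 20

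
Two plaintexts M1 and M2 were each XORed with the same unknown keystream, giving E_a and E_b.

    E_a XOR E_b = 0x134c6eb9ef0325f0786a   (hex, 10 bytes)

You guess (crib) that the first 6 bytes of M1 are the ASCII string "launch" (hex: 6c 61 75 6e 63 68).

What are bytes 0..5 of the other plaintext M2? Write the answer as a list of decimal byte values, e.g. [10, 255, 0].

[127, 45, 27, 215, 140, 107]

Since E_a ⊕ E_b = M1 ⊕ M2, XORing with the guessed M1 bytes yields the corresponding M2 bytes: M2 = (E_a ⊕ E_b) ⊕ M1.
byte 0: 13 XOR 6c = 7f
byte 1: 4c XOR 61 = 2d
byte 2: 6e XOR 75 = 1b
byte 3: b9 XOR 6e = d7
byte 4: ef XOR 63 = 8c
byte 5: 03 XOR 68 = 6b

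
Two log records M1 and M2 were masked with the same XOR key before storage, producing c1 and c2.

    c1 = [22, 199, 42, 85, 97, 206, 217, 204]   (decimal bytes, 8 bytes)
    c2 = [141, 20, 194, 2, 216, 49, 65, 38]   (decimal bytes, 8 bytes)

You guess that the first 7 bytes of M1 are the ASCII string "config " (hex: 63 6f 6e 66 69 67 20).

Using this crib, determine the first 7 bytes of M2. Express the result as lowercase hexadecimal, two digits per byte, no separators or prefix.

f8bc8631d098b8

First, c1 ⊕ c2 = (M1 ⊕ K) ⊕ (M2 ⊕ K) = M1 ⊕ M2, so the key drops out. Then M2 = (M1 ⊕ M2) ⊕ M1 over the first 7 bytes.
byte 0: (16 XOR 8d) XOR 63 = 9b XOR 63 = f8
byte 1: (c7 XOR 14) XOR 6f = d3 XOR 6f = bc
byte 2: (2a XOR c2) XOR 6e = e8 XOR 6e = 86
byte 3: (55 XOR 02) XOR 66 = 57 XOR 66 = 31
byte 4: (61 XOR d8) XOR 69 = b9 XOR 69 = d0
byte 5: (ce XOR 31) XOR 67 = ff XOR 67 = 98
byte 6: (d9 XOR 41) XOR 20 = 98 XOR 20 = b8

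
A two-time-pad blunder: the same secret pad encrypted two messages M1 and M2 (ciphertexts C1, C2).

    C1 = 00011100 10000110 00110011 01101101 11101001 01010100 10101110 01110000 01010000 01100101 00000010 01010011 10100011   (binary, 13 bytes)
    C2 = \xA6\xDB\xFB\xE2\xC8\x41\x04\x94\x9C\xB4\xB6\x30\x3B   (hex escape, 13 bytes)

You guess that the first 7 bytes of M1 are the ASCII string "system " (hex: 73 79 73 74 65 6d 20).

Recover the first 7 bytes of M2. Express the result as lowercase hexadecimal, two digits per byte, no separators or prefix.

First, C1 ⊕ C2 = (M1 ⊕ K) ⊕ (M2 ⊕ K) = M1 ⊕ M2, so the key drops out. Then M2 = (M1 ⊕ M2) ⊕ M1 over the first 7 bytes.
byte 0: (1c ⊕ a6) ⊕ 73 = ba ⊕ 73 = c9
byte 1: (86 ⊕ db) ⊕ 79 = 5d ⊕ 79 = 24
byte 2: (33 ⊕ fb) ⊕ 73 = c8 ⊕ 73 = bb
byte 3: (6d ⊕ e2) ⊕ 74 = 8f ⊕ 74 = fb
byte 4: (e9 ⊕ c8) ⊕ 65 = 21 ⊕ 65 = 44
byte 5: (54 ⊕ 41) ⊕ 6d = 15 ⊕ 6d = 78
byte 6: (ae ⊕ 04) ⊕ 20 = aa ⊕ 20 = 8a

c924bbfb44788a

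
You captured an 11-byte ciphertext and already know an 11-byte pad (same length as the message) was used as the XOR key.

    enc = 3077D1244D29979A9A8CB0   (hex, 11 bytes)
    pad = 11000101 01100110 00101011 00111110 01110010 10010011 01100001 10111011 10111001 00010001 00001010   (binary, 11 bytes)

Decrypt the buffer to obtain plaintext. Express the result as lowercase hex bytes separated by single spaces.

XOR is its own inverse, so applying the key byte-wise gives the result directly.
30 ^ c5 = f5
77 ^ 66 = 11
d1 ^ 2b = fa
24 ^ 3e = 1a
4d ^ 72 = 3f
29 ^ 93 = ba
97 ^ 61 = f6
9a ^ bb = 21
9a ^ b9 = 23
8c ^ 11 = 9d
b0 ^ 0a = ba

f5 11 fa 1a 3f ba f6 21 23 9d ba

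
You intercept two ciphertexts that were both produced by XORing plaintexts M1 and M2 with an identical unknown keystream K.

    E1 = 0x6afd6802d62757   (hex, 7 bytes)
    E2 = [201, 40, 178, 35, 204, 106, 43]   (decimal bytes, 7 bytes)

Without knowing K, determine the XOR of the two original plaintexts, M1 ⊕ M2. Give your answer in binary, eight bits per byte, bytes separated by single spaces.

E1 ⊕ E2 = (M1 ⊕ K) ⊕ (M2 ⊕ K) = M1 ⊕ M2 — the shared key cancels under XOR.
106 ^ 201 = 163
253 ^  40 = 213
104 ^ 178 = 218
  2 ^  35 =  33
214 ^ 204 =  26
 39 ^ 106 =  77
 87 ^  43 = 124

10100011 11010101 11011010 00100001 00011010 01001101 01111100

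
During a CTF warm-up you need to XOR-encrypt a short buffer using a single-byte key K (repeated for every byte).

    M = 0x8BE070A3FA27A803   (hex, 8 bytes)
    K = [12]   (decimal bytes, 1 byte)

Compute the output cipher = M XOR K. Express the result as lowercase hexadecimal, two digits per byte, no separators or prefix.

87ec7caff62ba40f

The 1-byte key repeats, so the effective keystream is 0c 0c 0c 0c 0c 0c 0c 0c.
byte 0: 8b ⊕ 0c = 87
byte 1: e0 ⊕ 0c = ec
byte 2: 70 ⊕ 0c = 7c
byte 3: a3 ⊕ 0c = af
byte 4: fa ⊕ 0c = f6
byte 5: 27 ⊕ 0c = 2b
byte 6: a8 ⊕ 0c = a4
byte 7: 03 ⊕ 0c = 0f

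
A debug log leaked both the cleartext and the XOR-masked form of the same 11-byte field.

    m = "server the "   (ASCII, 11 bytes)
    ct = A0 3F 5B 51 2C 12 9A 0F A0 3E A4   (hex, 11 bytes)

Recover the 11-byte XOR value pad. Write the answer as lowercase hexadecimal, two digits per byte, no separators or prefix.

d35a29274960ba7bc85b84

Since ct = m ⊕ pad, XORing both sides with m gives pad = m ⊕ ct.
115 ^ 160 = 211
101 ^  63 =  90
114 ^  91 =  41
118 ^  81 =  39
101 ^  44 =  73
114 ^  18 =  96
 32 ^ 154 = 186
116 ^  15 = 123
104 ^ 160 = 200
101 ^  62 =  91
 32 ^ 164 = 132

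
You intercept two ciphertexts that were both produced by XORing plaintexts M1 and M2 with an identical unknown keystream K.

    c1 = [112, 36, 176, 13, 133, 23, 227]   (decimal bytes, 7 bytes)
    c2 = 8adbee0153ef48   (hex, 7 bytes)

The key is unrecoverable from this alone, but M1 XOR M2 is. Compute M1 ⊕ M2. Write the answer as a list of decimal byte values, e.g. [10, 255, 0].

c1 ⊕ c2 = (M1 ⊕ K) ⊕ (M2 ⊕ K) = M1 ⊕ M2 — the shared key cancels under XOR.
byte 0: 70 xor 8a = fa
byte 1: 24 xor db = ff
byte 2: b0 xor ee = 5e
byte 3: 0d xor 01 = 0c
byte 4: 85 xor 53 = d6
byte 5: 17 xor ef = f8
byte 6: e3 xor 48 = ab

[250, 255, 94, 12, 214, 248, 171]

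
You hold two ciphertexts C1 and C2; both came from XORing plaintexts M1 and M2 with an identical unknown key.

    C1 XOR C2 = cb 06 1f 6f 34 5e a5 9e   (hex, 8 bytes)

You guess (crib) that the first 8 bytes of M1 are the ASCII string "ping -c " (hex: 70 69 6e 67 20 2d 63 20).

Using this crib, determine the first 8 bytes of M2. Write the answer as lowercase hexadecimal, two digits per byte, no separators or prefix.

Since C1 ⊕ C2 = M1 ⊕ M2, XORing with the guessed M1 bytes yields the corresponding M2 bytes: M2 = (C1 ⊕ C2) ⊕ M1.
byte 0: 11001011 xor 01110000 = 10111011
byte 1: 00000110 xor 01101001 = 01101111
byte 2: 00011111 xor 01101110 = 01110001
byte 3: 01101111 xor 01100111 = 00001000
byte 4: 00110100 xor 00100000 = 00010100
byte 5: 01011110 xor 00101101 = 01110011
byte 6: 10100101 xor 01100011 = 11000110
byte 7: 10011110 xor 00100000 = 10111110

bb6f71081473c6be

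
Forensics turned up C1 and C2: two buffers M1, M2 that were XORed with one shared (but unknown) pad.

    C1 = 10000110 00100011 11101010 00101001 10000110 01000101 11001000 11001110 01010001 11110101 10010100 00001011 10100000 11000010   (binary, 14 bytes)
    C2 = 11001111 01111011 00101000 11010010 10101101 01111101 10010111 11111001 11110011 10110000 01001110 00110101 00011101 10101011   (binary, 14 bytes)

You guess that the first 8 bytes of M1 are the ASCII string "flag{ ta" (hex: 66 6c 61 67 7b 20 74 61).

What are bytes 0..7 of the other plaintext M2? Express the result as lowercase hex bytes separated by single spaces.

First, C1 ⊕ C2 = (M1 ⊕ K) ⊕ (M2 ⊕ K) = M1 ⊕ M2, so the key drops out. Then M2 = (M1 ⊕ M2) ⊕ M1 over the first 8 bytes.
byte 0: (86 ^ cf) ^ 66 = 49 ^ 66 = 2f
byte 1: (23 ^ 7b) ^ 6c = 58 ^ 6c = 34
byte 2: (ea ^ 28) ^ 61 = c2 ^ 61 = a3
byte 3: (29 ^ d2) ^ 67 = fb ^ 67 = 9c
byte 4: (86 ^ ad) ^ 7b = 2b ^ 7b = 50
byte 5: (45 ^ 7d) ^ 20 = 38 ^ 20 = 18
byte 6: (c8 ^ 97) ^ 74 = 5f ^ 74 = 2b
byte 7: (ce ^ f9) ^ 61 = 37 ^ 61 = 56

2f 34 a3 9c 50 18 2b 56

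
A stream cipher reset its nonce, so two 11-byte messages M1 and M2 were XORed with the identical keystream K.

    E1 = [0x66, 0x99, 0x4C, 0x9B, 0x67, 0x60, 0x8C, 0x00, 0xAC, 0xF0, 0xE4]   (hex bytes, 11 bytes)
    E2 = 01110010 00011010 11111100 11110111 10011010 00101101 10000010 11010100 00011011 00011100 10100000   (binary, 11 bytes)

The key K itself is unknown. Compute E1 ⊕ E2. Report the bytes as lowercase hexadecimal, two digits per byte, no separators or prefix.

1483b06cfd4d0ed4b7ec44

E1 ⊕ E2 = (M1 ⊕ K) ⊕ (M2 ⊕ K) = M1 ⊕ M2 — the shared key cancels under XOR.
66 XOR 72 = 14
99 XOR 1a = 83
4c XOR fc = b0
9b XOR f7 = 6c
67 XOR 9a = fd
60 XOR 2d = 4d
8c XOR 82 = 0e
00 XOR d4 = d4
ac XOR 1b = b7
f0 XOR 1c = ec
e4 XOR a0 = 44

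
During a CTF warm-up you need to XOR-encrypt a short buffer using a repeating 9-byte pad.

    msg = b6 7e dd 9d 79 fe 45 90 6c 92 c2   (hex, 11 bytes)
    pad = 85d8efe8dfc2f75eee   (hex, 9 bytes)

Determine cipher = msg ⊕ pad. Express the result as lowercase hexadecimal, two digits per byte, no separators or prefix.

The 9-byte key repeats, so the effective keystream is 85 d8 ef e8 df c2 f7 5e ee 85 d8.
byte 0: 10110110 xor 10000101 = 00110011
byte 1: 01111110 xor 11011000 = 10100110
byte 2: 11011101 xor 11101111 = 00110010
byte 3: 10011101 xor 11101000 = 01110101
byte 4: 01111001 xor 11011111 = 10100110
byte 5: 11111110 xor 11000010 = 00111100
byte 6: 01000101 xor 11110111 = 10110010
byte 7: 10010000 xor 01011110 = 11001110
byte 8: 01101100 xor 11101110 = 10000010
byte 9: 10010010 xor 10000101 = 00010111
byte 10: 11000010 xor 11011000 = 00011010

33a63275a63cb2ce82171a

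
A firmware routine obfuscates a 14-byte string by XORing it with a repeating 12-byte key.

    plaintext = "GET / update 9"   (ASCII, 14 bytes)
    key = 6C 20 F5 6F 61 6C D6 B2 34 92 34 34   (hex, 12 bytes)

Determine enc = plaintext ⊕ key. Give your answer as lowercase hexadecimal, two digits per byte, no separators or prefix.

2b65a14f4e4ca3c250f340514c19

The 12-byte key repeats, so the effective keystream is 6c 20 f5 6f 61 6c d6 b2 34 92 34 34 6c 20.
byte 0: 01000111 XOR 01101100 = 00101011
byte 1: 01000101 XOR 00100000 = 01100101
byte 2: 01010100 XOR 11110101 = 10100001
byte 3: 00100000 XOR 01101111 = 01001111
byte 4: 00101111 XOR 01100001 = 01001110
byte 5: 00100000 XOR 01101100 = 01001100
byte 6: 01110101 XOR 11010110 = 10100011
byte 7: 01110000 XOR 10110010 = 11000010
byte 8: 01100100 XOR 00110100 = 01010000
byte 9: 01100001 XOR 10010010 = 11110011
byte 10: 01110100 XOR 00110100 = 01000000
byte 11: 01100101 XOR 00110100 = 01010001
byte 12: 00100000 XOR 01101100 = 01001100
byte 13: 00111001 XOR 00100000 = 00011001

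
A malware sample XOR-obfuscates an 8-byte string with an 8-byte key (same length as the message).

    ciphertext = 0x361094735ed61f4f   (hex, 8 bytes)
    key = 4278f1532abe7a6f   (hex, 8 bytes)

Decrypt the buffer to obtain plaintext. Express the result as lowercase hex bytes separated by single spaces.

36 ⊕ 42 = 74
10 ⊕ 78 = 68
94 ⊕ f1 = 65
73 ⊕ 53 = 20
5e ⊕ 2a = 74
d6 ⊕ be = 68
1f ⊕ 7a = 65
4f ⊕ 6f = 20

74 68 65 20 74 68 65 20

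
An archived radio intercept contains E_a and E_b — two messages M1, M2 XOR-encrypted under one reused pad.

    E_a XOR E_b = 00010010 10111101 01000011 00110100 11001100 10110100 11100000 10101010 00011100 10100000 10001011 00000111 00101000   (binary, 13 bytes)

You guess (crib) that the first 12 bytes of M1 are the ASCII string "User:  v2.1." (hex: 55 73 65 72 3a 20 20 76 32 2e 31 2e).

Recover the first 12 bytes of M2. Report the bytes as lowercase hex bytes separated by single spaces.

47 ce 26 46 f6 94 c0 dc 2e 8e ba 29

Since E_a ⊕ E_b = M1 ⊕ M2, XORing with the guessed M1 bytes yields the corresponding M2 bytes: M2 = (E_a ⊕ E_b) ⊕ M1.
12 xor 55 = 47
bd xor 73 = ce
43 xor 65 = 26
34 xor 72 = 46
cc xor 3a = f6
b4 xor 20 = 94
e0 xor 20 = c0
aa xor 76 = dc
1c xor 32 = 2e
a0 xor 2e = 8e
8b xor 31 = ba
07 xor 2e = 29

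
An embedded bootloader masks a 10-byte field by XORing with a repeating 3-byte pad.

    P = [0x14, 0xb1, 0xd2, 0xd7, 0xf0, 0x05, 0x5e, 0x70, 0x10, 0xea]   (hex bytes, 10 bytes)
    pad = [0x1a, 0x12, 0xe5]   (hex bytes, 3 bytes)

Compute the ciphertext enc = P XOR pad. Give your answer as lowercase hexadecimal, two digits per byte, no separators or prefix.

The 3-byte key repeats, so the effective keystream is 1a 12 e5 1a 12 e5 1a 12 e5 1a.
byte 0:  20 ^  26 =  14
byte 1: 177 ^  18 = 163
byte 2: 210 ^ 229 =  55
byte 3: 215 ^  26 = 205
byte 4: 240 ^  18 = 226
byte 5:   5 ^ 229 = 224
byte 6:  94 ^  26 =  68
byte 7: 112 ^  18 =  98
byte 8:  16 ^ 229 = 245
byte 9: 234 ^  26 = 240

0ea337cde2e04462f5f0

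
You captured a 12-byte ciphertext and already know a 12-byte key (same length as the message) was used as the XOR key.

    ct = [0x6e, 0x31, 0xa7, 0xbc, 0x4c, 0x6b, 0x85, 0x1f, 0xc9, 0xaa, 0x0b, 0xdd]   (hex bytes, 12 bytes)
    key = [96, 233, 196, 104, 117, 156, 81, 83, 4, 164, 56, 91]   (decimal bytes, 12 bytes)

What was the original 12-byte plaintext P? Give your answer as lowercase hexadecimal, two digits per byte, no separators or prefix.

0ed863d439f7d44ccd0e3386

XOR is its own inverse, so applying the key byte-wise gives the result directly.
byte 0: 6e ^ 60 = 0e
byte 1: 31 ^ e9 = d8
byte 2: a7 ^ c4 = 63
byte 3: bc ^ 68 = d4
byte 4: 4c ^ 75 = 39
byte 5: 6b ^ 9c = f7
byte 6: 85 ^ 51 = d4
byte 7: 1f ^ 53 = 4c
byte 8: c9 ^ 04 = cd
byte 9: aa ^ a4 = 0e
byte 10: 0b ^ 38 = 33
byte 11: dd ^ 5b = 86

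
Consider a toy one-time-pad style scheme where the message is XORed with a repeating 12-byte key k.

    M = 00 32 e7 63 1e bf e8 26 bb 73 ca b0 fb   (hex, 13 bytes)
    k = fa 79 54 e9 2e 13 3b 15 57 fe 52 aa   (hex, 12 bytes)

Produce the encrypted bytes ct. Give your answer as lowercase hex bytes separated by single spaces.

The 12-byte key repeats, so the effective keystream is fa 79 54 e9 2e 13 3b 15 57 fe 52 aa fa.
byte 0: 00 ⊕ fa = fa
byte 1: 32 ⊕ 79 = 4b
byte 2: e7 ⊕ 54 = b3
byte 3: 63 ⊕ e9 = 8a
byte 4: 1e ⊕ 2e = 30
byte 5: bf ⊕ 13 = ac
byte 6: e8 ⊕ 3b = d3
byte 7: 26 ⊕ 15 = 33
byte 8: bb ⊕ 57 = ec
byte 9: 73 ⊕ fe = 8d
byte 10: ca ⊕ 52 = 98
byte 11: b0 ⊕ aa = 1a
byte 12: fb ⊕ fa = 01

fa 4b b3 8a 30 ac d3 33 ec 8d 98 1a 01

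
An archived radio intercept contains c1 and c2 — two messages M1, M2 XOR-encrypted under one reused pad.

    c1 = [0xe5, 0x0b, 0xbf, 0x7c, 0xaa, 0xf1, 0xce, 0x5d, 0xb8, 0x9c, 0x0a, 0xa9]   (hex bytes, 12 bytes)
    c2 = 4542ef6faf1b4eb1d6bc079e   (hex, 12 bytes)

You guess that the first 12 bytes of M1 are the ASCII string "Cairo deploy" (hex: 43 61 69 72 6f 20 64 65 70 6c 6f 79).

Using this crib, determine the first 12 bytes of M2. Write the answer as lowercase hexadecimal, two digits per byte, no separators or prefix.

First, c1 ⊕ c2 = (M1 ⊕ K) ⊕ (M2 ⊕ K) = M1 ⊕ M2, so the key drops out. Then M2 = (M1 ⊕ M2) ⊕ M1 over the first 12 bytes.
byte 0: (e5 ⊕ 45) ⊕ 43 = a0 ⊕ 43 = e3
byte 1: (0b ⊕ 42) ⊕ 61 = 49 ⊕ 61 = 28
byte 2: (bf ⊕ ef) ⊕ 69 = 50 ⊕ 69 = 39
byte 3: (7c ⊕ 6f) ⊕ 72 = 13 ⊕ 72 = 61
byte 4: (aa ⊕ af) ⊕ 6f = 05 ⊕ 6f = 6a
byte 5: (f1 ⊕ 1b) ⊕ 20 = ea ⊕ 20 = ca
byte 6: (ce ⊕ 4e) ⊕ 64 = 80 ⊕ 64 = e4
byte 7: (5d ⊕ b1) ⊕ 65 = ec ⊕ 65 = 89
byte 8: (b8 ⊕ d6) ⊕ 70 = 6e ⊕ 70 = 1e
byte 9: (9c ⊕ bc) ⊕ 6c = 20 ⊕ 6c = 4c
byte 10: (0a ⊕ 07) ⊕ 6f = 0d ⊕ 6f = 62
byte 11: (a9 ⊕ 9e) ⊕ 79 = 37 ⊕ 79 = 4e

e32839616acae4891e4c624e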